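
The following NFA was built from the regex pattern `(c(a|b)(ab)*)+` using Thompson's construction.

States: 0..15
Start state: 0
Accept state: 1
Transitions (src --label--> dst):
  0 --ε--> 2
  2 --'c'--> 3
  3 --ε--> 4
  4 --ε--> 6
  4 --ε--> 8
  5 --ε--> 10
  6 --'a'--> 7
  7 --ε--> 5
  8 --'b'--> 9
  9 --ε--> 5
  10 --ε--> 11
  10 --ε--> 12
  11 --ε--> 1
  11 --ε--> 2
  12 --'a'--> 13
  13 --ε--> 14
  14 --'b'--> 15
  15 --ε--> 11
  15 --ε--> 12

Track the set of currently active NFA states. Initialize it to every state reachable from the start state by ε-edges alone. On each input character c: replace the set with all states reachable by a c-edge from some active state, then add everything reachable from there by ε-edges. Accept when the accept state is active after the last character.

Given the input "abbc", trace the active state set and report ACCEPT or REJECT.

Answer: REJECT

Trace:
initial (ε-close {0}): {0,2}
'a' @ 1: {}  — dead — no transitions
rest 'bbc' ignored (set empty)
final: {}; accept 1 not in set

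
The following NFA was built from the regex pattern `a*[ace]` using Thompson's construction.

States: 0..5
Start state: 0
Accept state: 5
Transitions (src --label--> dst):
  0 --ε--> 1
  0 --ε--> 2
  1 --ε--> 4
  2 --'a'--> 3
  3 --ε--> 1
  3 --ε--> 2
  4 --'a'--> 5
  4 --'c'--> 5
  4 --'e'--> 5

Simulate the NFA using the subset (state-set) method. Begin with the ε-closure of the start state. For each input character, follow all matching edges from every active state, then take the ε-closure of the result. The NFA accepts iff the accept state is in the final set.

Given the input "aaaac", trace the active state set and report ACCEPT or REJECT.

Answer: ACCEPT

Derivation:
S₀ = ε-closure({0}) = {0,1,2,4}
'a' @ 1: {1,2,3,4,5}  [accepting]
'a' @ 2: {1,2,3,4,5}  [accepting]
'a' @ 3: {1,2,3,4,5}  [accepting]
'a' @ 4: {1,2,3,4,5}  [accepting]
'c' @ 5: {5}  [accepting]
after full input: {5}  (accept=5 in)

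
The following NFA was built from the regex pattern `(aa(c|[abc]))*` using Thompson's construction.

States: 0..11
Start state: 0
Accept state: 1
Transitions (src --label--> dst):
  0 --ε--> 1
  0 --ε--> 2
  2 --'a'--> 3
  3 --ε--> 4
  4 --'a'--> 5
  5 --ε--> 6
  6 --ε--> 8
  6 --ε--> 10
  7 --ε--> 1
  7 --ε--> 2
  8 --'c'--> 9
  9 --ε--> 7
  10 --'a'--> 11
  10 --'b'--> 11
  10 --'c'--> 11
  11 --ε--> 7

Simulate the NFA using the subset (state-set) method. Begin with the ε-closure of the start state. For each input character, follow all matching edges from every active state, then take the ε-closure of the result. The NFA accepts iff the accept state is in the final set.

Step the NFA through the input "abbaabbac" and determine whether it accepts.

Answer: REJECT

Steps:
start: ε-closure({0}) = {0,1,2}
'a' @ 1: {3,4}
'b' @ 2: {}  — state set empty
rest 'baabbac' ignored (set empty)
after full input: {}  (accept=1 not in)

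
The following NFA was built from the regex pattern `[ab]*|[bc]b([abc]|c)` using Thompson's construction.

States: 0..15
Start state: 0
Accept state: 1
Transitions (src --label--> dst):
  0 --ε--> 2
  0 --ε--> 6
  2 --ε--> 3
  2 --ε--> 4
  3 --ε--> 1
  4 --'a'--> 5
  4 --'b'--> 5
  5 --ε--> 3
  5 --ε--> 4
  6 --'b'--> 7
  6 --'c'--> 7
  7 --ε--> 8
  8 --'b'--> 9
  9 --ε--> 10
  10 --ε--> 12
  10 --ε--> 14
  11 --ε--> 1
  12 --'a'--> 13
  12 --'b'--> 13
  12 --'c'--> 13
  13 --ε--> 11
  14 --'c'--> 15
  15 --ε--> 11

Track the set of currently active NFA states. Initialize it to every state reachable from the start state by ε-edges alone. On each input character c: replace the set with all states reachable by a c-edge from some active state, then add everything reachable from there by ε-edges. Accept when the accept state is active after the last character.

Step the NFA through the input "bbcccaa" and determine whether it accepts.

S₀ = ε-closure({0}) = {0,1,2,3,4,6}
'b' @ 1: {1,3,4,5,7,8}  [accepting]
'b' @ 2: {1,3,4,5,9,10,12,14}  [accepting]
'c' @ 3: {1,11,13,15}  [accepting]
'c' @ 4: {}  — dead — no transitions
rest 'caa' ignored (set empty)
end set {} — state 1 not in

Answer: REJECT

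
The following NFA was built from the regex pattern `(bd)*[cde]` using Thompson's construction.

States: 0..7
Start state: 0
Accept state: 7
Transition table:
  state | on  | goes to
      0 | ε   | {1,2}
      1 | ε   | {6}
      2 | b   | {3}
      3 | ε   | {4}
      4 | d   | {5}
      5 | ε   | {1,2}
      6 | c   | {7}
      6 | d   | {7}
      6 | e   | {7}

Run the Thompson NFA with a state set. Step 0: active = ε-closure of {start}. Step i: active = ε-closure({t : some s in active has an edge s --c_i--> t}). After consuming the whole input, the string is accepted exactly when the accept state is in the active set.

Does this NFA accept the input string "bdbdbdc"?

start: ε-closure({0}) = {0,1,2,6}
'b' @ 1: {3,4}
'd' @ 2: {1,2,5,6}
'b' @ 3: {3,4}
'd' @ 4: {1,2,5,6}
'b' @ 5: {3,4}
'd' @ 6: {1,2,5,6}
'c' @ 7: {7}  [accepting]
end set {7} — state 7 in

Answer: ACCEPT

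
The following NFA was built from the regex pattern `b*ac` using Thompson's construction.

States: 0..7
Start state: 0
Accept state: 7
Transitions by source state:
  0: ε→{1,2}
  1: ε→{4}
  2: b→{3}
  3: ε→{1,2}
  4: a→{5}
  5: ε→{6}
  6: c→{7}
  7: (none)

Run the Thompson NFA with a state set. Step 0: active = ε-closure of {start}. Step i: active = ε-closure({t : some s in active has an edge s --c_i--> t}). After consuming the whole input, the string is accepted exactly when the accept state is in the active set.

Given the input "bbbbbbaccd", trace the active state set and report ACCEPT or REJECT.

S₀ = ε-closure({0}) = {0,1,2,4}
'b' @ 1: {1,2,3,4}
'b' @ 2: {1,2,3,4}
'b' @ 3: {1,2,3,4}
'b' @ 4: {1,2,3,4}
'b' @ 5: {1,2,3,4}
'b' @ 6: {1,2,3,4}
'a' @ 7: {5,6}
'c' @ 8: {7}  ✓accept
'c' @ 9: {}  — no active states
rest 'd' ignored (set empty)
end set {} — state 7 not in

Answer: REJECT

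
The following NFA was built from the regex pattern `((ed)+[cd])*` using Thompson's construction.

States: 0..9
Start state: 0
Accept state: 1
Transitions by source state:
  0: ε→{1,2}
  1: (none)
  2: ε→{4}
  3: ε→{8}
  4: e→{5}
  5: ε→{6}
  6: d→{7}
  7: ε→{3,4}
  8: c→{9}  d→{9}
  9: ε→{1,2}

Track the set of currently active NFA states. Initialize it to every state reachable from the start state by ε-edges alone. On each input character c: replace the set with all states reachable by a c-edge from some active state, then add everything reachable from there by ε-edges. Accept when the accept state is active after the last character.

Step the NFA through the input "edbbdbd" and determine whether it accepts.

Answer: REJECT

Derivation:
S₀ = ε-closure({0}) = {0,1,2,4}
'e' @ 1: {5,6}
'd' @ 2: {3,4,7,8}
'b' @ 3: {}  — no active states
rest 'bdbd' ignored (set empty)
final: {}; accept 1 not in set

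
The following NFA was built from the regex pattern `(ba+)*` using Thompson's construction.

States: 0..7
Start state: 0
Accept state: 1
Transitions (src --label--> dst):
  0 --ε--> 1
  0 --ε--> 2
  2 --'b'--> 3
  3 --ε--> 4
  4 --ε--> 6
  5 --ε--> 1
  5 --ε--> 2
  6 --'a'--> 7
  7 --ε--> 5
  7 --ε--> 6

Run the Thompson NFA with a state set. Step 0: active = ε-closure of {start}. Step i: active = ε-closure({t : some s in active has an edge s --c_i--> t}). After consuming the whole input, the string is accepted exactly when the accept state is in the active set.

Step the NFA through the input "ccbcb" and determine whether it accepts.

initial (ε-close {0}): {0,1,2}
'c' @ 1: {}  — dead — no transitions
rest 'cbcb' ignored (set empty)
after full input: {}  (accept=1 not in)

Answer: REJECT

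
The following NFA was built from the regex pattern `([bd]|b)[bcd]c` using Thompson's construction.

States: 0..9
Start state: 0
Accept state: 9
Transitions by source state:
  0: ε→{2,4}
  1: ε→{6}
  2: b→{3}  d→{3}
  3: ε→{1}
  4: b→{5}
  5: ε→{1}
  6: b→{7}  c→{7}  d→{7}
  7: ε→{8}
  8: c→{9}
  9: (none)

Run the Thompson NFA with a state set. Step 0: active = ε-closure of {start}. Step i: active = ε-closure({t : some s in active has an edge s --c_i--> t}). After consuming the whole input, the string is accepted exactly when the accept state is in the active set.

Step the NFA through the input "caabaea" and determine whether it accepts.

Answer: REJECT

Trace:
S₀ = ε-closure({0}) = {0,2,4}
'c' @ 1: {}  — no active states
rest 'aabaea' ignored (set empty)
end set {} — state 9 not in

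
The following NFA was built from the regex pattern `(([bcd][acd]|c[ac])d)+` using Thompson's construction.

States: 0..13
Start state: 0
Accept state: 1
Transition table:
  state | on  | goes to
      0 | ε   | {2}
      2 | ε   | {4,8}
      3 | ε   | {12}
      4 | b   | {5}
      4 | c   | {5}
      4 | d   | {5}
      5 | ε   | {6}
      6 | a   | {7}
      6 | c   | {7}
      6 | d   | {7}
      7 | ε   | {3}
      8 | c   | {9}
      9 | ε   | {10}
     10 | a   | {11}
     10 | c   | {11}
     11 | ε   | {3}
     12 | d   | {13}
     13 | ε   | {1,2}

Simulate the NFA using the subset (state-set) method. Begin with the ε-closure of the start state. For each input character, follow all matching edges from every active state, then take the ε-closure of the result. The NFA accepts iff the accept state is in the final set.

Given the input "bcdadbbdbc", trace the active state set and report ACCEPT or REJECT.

start: ε-closure({0}) = {0,2,4,8}
'b' @ 1: {5,6}
'c' @ 2: {3,7,12}
'd' @ 3: {1,2,4,8,13}  ✓accept
'a' @ 4: {}  — dead — no transitions
rest 'dbbdbc' ignored (set empty)
final: {}; accept 1 not in set

Answer: REJECT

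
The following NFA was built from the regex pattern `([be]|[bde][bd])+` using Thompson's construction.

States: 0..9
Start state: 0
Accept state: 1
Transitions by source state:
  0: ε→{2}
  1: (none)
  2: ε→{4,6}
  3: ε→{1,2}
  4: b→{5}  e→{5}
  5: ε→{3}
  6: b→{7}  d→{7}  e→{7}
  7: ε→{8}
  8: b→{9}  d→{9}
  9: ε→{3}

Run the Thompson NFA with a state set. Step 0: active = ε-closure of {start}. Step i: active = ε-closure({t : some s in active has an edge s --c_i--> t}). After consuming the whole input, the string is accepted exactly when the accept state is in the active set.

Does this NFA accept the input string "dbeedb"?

Answer: ACCEPT

Steps:
initial (ε-close {0}): {0,2,4,6}
'd' @ 1: {7,8}
'b' @ 2: {1,2,3,4,6,9}  (accept∈set)
'e' @ 3: {1,2,3,4,5,6,7,8}  (accept∈set)
'e' @ 4: {1,2,3,4,5,6,7,8}  (accept∈set)
'd' @ 5: {1,2,3,4,6,7,8,9}  (accept∈set)
'b' @ 6: {1,2,3,4,5,6,7,8,9}  (accept∈set)
end set {1,2,3,4,5,6,7,8,9} — state 1 in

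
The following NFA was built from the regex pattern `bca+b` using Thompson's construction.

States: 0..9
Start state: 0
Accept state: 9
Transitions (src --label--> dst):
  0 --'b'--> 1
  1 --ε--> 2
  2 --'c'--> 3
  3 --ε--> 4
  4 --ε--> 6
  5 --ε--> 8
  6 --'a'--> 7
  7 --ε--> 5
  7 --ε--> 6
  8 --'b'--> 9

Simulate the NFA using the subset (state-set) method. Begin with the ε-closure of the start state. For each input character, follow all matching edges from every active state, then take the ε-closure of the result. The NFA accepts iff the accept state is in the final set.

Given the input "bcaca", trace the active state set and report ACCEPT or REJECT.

initial (ε-close {0}): {0}
'b' @ 1: {1,2}
'c' @ 2: {3,4,6}
'a' @ 3: {5,6,7,8}
'c' @ 4: {}  — state set empty
rest 'a' ignored (set empty)
final: {}; accept 9 not in set

Answer: REJECT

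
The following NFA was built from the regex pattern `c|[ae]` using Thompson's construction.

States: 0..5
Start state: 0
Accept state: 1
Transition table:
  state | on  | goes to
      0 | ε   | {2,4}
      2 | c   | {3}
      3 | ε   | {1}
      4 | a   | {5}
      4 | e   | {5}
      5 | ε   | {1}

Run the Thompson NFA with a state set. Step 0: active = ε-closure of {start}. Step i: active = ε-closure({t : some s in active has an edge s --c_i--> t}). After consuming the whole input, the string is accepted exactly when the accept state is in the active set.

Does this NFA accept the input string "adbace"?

Answer: REJECT

Steps:
S₀ = ε-closure({0}) = {0,2,4}
'a' @ 1: {1,5}  ✓accept
'd' @ 2: {}  — dead — no transitions
rest 'bace' ignored (set empty)
end set {} — state 1 not in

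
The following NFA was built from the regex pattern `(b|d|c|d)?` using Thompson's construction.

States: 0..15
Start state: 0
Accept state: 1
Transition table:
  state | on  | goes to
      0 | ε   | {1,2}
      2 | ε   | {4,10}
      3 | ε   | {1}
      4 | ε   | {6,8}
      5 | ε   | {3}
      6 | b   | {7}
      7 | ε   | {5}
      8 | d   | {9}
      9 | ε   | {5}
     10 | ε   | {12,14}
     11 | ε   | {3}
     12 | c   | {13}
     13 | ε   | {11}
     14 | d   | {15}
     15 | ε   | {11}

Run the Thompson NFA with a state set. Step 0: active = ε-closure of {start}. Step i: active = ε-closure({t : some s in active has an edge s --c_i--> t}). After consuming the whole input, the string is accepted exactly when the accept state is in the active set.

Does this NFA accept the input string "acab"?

Answer: REJECT

Derivation:
initial (ε-close {0}): {0,1,2,4,6,8,10,12,14}
'a' @ 1: {}  — dead — no transitions
rest 'cab' ignored (set empty)
final: {}; accept 1 not in set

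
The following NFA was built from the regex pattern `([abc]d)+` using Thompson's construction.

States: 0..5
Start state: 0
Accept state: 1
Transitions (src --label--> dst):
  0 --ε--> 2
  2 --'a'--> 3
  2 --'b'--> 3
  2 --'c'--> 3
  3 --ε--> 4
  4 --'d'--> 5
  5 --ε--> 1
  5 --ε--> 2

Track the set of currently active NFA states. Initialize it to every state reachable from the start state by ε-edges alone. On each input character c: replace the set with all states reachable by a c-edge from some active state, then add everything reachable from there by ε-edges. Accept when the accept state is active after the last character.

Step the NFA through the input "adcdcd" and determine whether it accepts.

Answer: ACCEPT

Trace:
start: ε-closure({0}) = {0,2}
'a' @ 1: {3,4}
'd' @ 2: {1,2,5}  (accept∈set)
'c' @ 3: {3,4}
'd' @ 4: {1,2,5}  (accept∈set)
'c' @ 5: {3,4}
'd' @ 6: {1,2,5}  (accept∈set)
after full input: {1,2,5}  (accept=1 in)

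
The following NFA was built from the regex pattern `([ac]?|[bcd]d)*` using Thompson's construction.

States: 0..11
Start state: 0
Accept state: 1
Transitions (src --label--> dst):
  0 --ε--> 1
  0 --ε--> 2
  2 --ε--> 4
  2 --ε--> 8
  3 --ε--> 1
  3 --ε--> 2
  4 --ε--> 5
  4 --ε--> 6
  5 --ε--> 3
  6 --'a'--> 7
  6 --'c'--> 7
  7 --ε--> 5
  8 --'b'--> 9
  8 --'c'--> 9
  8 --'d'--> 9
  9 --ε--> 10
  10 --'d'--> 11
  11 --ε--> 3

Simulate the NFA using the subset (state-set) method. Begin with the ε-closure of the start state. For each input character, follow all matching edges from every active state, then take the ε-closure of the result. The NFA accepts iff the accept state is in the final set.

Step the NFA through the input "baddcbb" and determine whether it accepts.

Answer: REJECT

Derivation:
initial (ε-close {0}): {0,1,2,3,4,5,6,8}
'b' @ 1: {9,10}
'a' @ 2: {}  — no active states
rest 'ddcbb' ignored (set empty)
after full input: {}  (accept=1 not in)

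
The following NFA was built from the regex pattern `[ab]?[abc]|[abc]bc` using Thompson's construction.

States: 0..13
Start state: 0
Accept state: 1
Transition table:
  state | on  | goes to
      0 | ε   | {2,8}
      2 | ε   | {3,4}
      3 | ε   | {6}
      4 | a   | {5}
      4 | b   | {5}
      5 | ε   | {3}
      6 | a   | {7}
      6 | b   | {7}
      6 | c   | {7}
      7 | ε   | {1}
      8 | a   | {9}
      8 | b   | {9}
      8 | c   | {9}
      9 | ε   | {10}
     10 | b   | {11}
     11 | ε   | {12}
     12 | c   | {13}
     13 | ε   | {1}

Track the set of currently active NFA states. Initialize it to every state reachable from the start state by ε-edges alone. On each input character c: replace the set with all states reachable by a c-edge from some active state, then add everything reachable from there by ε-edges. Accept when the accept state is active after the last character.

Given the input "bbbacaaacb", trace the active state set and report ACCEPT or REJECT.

Answer: REJECT

Derivation:
start: ε-closure({0}) = {0,2,3,4,6,8}
'b' @ 1: {1,3,5,6,7,9,10}  ✓accept
'b' @ 2: {1,7,11,12}  ✓accept
'b' @ 3: {}  — dead — no transitions
rest 'acaaacb' ignored (set empty)
end set {} — state 1 not in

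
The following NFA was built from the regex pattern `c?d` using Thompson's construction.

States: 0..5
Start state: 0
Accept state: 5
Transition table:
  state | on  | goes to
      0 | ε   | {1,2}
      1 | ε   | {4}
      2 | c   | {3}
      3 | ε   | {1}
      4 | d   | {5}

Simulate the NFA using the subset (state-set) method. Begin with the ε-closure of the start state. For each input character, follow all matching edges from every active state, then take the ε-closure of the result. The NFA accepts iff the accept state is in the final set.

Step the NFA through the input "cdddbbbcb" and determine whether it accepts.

Answer: REJECT

Steps:
initial (ε-close {0}): {0,1,2,4}
'c' @ 1: {1,3,4}
'd' @ 2: {5}  ✓accept
'd' @ 3: {}  — dead — no transitions
rest 'dbbbcb' ignored (set empty)
after full input: {}  (accept=5 not in)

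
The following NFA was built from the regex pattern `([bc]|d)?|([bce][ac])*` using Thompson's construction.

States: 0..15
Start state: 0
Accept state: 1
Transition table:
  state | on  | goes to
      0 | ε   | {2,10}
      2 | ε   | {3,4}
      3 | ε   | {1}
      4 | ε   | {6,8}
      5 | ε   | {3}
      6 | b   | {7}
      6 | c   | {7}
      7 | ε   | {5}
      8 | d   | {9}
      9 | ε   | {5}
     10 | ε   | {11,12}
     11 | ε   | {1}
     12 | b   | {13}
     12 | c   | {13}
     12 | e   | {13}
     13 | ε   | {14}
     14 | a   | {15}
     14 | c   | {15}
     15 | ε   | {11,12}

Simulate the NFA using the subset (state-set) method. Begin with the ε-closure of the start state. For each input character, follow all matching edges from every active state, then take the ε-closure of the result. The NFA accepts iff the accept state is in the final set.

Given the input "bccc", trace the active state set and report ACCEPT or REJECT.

Answer: ACCEPT

Steps:
S₀ = ε-closure({0}) = {0,1,2,3,4,6,8,10,11,12}
'b' @ 1: {1,3,5,7,13,14}  (accept∈set)
'c' @ 2: {1,11,12,15}  (accept∈set)
'c' @ 3: {13,14}
'c' @ 4: {1,11,12,15}  (accept∈set)
final: {1,11,12,15}; accept 1 in set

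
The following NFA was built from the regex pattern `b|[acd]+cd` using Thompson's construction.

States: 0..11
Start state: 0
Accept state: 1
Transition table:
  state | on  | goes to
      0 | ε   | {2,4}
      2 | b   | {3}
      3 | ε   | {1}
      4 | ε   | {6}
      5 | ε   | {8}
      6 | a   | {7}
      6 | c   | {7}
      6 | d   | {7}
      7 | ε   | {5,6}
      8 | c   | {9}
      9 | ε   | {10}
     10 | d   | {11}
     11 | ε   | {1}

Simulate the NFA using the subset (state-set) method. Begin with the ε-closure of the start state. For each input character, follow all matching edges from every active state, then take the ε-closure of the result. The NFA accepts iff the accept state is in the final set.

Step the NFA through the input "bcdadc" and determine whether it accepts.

S₀ = ε-closure({0}) = {0,2,4,6}
'b' @ 1: {1,3}  [accepting]
'c' @ 2: {}  — no active states
rest 'dadc' ignored (set empty)
after full input: {}  (accept=1 not in)

Answer: REJECT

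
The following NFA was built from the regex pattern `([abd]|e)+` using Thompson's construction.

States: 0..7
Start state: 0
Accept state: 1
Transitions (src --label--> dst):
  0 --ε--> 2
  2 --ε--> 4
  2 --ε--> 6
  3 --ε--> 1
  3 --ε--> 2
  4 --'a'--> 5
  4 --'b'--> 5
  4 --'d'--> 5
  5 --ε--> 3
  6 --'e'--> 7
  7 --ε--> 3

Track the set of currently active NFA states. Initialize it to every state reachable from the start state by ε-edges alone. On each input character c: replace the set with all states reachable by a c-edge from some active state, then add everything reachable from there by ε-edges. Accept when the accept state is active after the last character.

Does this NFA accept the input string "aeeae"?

S₀ = ε-closure({0}) = {0,2,4,6}
'a' @ 1: {1,2,3,4,5,6}  ✓accept
'e' @ 2: {1,2,3,4,6,7}  ✓accept
'e' @ 3: {1,2,3,4,6,7}  ✓accept
'a' @ 4: {1,2,3,4,5,6}  ✓accept
'e' @ 5: {1,2,3,4,6,7}  ✓accept
after full input: {1,2,3,4,6,7}  (accept=1 in)

Answer: ACCEPT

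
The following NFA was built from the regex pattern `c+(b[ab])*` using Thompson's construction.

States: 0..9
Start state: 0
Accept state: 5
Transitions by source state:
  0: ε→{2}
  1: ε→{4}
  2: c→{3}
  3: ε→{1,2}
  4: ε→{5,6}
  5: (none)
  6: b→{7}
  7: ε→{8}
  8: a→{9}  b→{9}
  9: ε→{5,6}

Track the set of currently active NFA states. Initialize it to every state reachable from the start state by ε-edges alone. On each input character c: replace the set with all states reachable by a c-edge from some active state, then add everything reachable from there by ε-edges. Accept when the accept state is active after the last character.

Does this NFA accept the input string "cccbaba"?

initial (ε-close {0}): {0,2}
'c' @ 1: {1,2,3,4,5,6}  [accepting]
'c' @ 2: {1,2,3,4,5,6}  [accepting]
'c' @ 3: {1,2,3,4,5,6}  [accepting]
'b' @ 4: {7,8}
'a' @ 5: {5,6,9}  [accepting]
'b' @ 6: {7,8}
'a' @ 7: {5,6,9}  [accepting]
end set {5,6,9} — state 5 in

Answer: ACCEPT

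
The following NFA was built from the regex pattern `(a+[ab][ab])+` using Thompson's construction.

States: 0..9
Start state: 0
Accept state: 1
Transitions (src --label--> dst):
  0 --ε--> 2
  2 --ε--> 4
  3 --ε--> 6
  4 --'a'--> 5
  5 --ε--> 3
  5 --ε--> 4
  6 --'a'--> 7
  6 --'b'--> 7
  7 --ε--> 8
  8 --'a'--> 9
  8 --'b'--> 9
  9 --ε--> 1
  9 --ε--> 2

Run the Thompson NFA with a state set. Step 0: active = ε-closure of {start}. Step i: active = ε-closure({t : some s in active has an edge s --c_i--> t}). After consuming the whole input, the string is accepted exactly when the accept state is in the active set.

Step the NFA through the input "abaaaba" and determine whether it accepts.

start: ε-closure({0}) = {0,2,4}
'a' @ 1: {3,4,5,6}
'b' @ 2: {7,8}
'a' @ 3: {1,2,4,9}  (accept∈set)
'a' @ 4: {3,4,5,6}
'a' @ 5: {3,4,5,6,7,8}
'b' @ 6: {1,2,4,7,8,9}  (accept∈set)
'a' @ 7: {1,2,3,4,5,6,9}  (accept∈set)
end set {1,2,3,4,5,6,9} — state 1 in

Answer: ACCEPT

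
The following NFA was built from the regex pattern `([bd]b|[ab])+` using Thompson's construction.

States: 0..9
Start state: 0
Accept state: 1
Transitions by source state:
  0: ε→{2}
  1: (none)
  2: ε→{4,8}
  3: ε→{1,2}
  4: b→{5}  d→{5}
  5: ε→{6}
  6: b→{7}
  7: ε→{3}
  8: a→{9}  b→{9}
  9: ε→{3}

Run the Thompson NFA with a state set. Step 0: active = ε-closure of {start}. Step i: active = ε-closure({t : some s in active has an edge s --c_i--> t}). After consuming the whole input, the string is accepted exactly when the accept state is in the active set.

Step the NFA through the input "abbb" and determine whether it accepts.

Answer: ACCEPT

Trace:
S₀ = ε-closure({0}) = {0,2,4,8}
'a' @ 1: {1,2,3,4,8,9}  (accept∈set)
'b' @ 2: {1,2,3,4,5,6,8,9}  (accept∈set)
'b' @ 3: {1,2,3,4,5,6,7,8,9}  (accept∈set)
'b' @ 4: {1,2,3,4,5,6,7,8,9}  (accept∈set)
end set {1,2,3,4,5,6,7,8,9} — state 1 in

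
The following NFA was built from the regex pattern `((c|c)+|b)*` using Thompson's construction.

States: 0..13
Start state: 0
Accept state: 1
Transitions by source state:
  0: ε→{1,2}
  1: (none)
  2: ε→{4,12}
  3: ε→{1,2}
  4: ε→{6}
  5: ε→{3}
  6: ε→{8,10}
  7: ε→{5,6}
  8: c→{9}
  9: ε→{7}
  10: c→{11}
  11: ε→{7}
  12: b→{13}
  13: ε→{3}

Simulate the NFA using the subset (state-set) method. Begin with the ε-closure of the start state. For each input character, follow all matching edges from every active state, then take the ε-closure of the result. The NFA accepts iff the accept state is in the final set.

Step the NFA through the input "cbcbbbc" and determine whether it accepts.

Answer: ACCEPT

Derivation:
initial (ε-close {0}): {0,1,2,4,6,8,10,12}
'c' @ 1: {1,2,3,4,5,6,7,8,9,10,11,12}  (accept∈set)
'b' @ 2: {1,2,3,4,6,8,10,12,13}  (accept∈set)
'c' @ 3: {1,2,3,4,5,6,7,8,9,10,11,12}  (accept∈set)
'b' @ 4: {1,2,3,4,6,8,10,12,13}  (accept∈set)
'b' @ 5: {1,2,3,4,6,8,10,12,13}  (accept∈set)
'b' @ 6: {1,2,3,4,6,8,10,12,13}  (accept∈set)
'c' @ 7: {1,2,3,4,5,6,7,8,9,10,11,12}  (accept∈set)
after full input: {1,2,3,4,5,6,7,8,9,10,11,12}  (accept=1 in)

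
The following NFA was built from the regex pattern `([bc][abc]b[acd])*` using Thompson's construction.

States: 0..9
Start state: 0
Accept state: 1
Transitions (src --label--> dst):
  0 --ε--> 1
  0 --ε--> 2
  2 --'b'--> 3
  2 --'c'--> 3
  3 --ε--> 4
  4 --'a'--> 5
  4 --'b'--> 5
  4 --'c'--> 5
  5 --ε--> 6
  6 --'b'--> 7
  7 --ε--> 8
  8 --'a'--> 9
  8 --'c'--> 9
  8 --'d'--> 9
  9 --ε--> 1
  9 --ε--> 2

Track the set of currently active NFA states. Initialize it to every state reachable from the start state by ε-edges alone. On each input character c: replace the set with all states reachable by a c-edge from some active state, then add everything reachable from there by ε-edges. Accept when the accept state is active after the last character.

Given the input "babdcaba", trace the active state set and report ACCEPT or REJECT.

Answer: ACCEPT

Trace:
initial (ε-close {0}): {0,1,2}
'b' @ 1: {3,4}
'a' @ 2: {5,6}
'b' @ 3: {7,8}
'd' @ 4: {1,2,9}  [accepting]
'c' @ 5: {3,4}
'a' @ 6: {5,6}
'b' @ 7: {7,8}
'a' @ 8: {1,2,9}  [accepting]
end set {1,2,9} — state 1 in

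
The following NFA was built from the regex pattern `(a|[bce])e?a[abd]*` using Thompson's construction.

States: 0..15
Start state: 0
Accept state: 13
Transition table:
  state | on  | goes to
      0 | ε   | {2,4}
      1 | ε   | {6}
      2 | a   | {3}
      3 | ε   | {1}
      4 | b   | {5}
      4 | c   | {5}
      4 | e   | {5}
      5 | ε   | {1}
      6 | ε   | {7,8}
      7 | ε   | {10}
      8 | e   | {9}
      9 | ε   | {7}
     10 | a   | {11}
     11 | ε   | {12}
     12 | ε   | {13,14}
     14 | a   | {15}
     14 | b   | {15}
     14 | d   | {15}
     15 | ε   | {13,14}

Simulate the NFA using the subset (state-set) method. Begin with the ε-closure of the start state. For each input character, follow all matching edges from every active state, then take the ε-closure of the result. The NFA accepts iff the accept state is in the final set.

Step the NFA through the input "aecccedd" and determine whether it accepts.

initial (ε-close {0}): {0,2,4}
'a' @ 1: {1,3,6,7,8,10}
'e' @ 2: {7,9,10}
'c' @ 3: {}  — dead — no transitions
rest 'ccedd' ignored (set empty)
end set {} — state 13 not in

Answer: REJECT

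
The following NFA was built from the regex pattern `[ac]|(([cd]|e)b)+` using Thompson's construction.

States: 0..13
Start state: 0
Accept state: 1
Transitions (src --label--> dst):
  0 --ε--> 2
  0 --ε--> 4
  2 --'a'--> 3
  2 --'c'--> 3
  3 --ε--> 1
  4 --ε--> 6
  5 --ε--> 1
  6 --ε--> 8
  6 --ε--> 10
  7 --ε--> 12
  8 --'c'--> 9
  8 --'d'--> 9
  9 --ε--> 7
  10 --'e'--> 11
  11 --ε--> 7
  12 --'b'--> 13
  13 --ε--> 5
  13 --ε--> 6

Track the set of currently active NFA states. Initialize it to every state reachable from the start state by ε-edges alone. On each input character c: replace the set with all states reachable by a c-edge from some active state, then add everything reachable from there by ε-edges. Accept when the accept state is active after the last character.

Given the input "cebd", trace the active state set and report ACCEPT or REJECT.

S₀ = ε-closure({0}) = {0,2,4,6,8,10}
'c' @ 1: {1,3,7,9,12}  [accepting]
'e' @ 2: {}  — dead — no transitions
rest 'bd' ignored (set empty)
after full input: {}  (accept=1 not in)

Answer: REJECT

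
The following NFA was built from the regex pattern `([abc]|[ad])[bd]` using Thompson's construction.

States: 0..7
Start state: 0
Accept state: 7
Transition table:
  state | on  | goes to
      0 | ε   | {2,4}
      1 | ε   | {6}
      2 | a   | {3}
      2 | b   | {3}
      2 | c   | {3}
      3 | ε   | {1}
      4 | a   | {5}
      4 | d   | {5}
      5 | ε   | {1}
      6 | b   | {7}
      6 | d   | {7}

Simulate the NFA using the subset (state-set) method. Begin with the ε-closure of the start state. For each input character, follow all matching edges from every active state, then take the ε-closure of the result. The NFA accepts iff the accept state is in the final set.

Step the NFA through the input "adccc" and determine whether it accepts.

Answer: REJECT

Derivation:
start: ε-closure({0}) = {0,2,4}
'a' @ 1: {1,3,5,6}
'd' @ 2: {7}  (accept∈set)
'c' @ 3: {}  — state set empty
rest 'cc' ignored (set empty)
end set {} — state 7 not in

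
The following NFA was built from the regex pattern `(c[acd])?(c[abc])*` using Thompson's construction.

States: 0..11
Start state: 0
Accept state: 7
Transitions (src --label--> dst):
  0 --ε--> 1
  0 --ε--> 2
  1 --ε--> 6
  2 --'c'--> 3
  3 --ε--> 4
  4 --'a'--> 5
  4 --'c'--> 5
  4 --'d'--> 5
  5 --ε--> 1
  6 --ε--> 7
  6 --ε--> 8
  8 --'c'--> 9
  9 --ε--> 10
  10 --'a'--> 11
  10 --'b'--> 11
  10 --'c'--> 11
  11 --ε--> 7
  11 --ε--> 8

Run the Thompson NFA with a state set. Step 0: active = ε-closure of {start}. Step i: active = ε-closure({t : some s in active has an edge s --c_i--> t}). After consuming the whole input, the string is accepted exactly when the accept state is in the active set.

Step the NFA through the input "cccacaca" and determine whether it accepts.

start: ε-closure({0}) = {0,1,2,6,7,8}
'c' @ 1: {3,4,9,10}
'c' @ 2: {1,5,6,7,8,11}  ✓accept
'c' @ 3: {9,10}
'a' @ 4: {7,8,11}  ✓accept
'c' @ 5: {9,10}
'a' @ 6: {7,8,11}  ✓accept
'c' @ 7: {9,10}
'a' @ 8: {7,8,11}  ✓accept
after full input: {7,8,11}  (accept=7 in)

Answer: ACCEPT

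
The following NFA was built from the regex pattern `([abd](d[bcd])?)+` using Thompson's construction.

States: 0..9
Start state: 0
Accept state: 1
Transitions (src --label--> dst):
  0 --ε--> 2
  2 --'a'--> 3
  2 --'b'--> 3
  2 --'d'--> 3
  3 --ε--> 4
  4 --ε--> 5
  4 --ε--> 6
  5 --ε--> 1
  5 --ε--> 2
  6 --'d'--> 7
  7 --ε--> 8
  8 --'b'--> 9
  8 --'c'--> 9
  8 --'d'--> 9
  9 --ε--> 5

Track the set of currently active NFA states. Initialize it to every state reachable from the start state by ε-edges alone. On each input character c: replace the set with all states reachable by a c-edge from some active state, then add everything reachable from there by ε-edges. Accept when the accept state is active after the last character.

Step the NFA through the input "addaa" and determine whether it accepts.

Answer: ACCEPT

Trace:
start: ε-closure({0}) = {0,2}
'a' @ 1: {1,2,3,4,5,6}  (accept∈set)
'd' @ 2: {1,2,3,4,5,6,7,8}  (accept∈set)
'd' @ 3: {1,2,3,4,5,6,7,8,9}  (accept∈set)
'a' @ 4: {1,2,3,4,5,6}  (accept∈set)
'a' @ 5: {1,2,3,4,5,6}  (accept∈set)
after full input: {1,2,3,4,5,6}  (accept=1 in)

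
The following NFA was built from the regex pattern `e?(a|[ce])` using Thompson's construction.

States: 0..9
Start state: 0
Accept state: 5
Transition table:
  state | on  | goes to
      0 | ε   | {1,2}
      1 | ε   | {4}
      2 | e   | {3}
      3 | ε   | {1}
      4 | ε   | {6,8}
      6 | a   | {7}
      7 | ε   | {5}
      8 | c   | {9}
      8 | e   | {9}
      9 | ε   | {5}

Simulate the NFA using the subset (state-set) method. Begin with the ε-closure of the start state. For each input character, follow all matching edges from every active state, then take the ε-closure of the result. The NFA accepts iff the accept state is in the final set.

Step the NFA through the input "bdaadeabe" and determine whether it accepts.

start: ε-closure({0}) = {0,1,2,4,6,8}
'b' @ 1: {}  — state set empty
rest 'daadeabe' ignored (set empty)
after full input: {}  (accept=5 not in)

Answer: REJECT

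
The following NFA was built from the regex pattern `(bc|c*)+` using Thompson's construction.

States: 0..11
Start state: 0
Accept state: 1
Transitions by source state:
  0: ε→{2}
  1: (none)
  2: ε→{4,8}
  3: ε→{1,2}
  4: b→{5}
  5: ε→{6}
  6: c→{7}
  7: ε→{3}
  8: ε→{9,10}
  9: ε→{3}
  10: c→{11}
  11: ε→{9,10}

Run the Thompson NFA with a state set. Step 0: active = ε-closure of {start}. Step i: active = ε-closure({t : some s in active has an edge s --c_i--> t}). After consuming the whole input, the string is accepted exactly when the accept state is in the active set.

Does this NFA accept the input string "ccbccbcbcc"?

start: ε-closure({0}) = {0,1,2,3,4,8,9,10}
'c' @ 1: {1,2,3,4,8,9,10,11}  ✓accept
'c' @ 2: {1,2,3,4,8,9,10,11}  ✓accept
'b' @ 3: {5,6}
'c' @ 4: {1,2,3,4,7,8,9,10}  ✓accept
'c' @ 5: {1,2,3,4,8,9,10,11}  ✓accept
'b' @ 6: {5,6}
'c' @ 7: {1,2,3,4,7,8,9,10}  ✓accept
'b' @ 8: {5,6}
'c' @ 9: {1,2,3,4,7,8,9,10}  ✓accept
'c' @ 10: {1,2,3,4,8,9,10,11}  ✓accept
final: {1,2,3,4,8,9,10,11}; accept 1 in set

Answer: ACCEPT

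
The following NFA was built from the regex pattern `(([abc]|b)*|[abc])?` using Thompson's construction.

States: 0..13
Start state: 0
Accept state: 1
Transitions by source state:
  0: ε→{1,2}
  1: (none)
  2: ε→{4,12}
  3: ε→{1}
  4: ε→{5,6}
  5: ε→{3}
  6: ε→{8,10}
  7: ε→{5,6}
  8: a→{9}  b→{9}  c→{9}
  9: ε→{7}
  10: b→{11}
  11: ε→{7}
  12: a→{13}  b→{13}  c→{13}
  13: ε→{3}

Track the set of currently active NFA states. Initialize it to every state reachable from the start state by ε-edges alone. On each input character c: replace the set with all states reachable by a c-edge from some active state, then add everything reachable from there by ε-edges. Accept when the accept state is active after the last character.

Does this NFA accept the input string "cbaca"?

Answer: ACCEPT

Derivation:
S₀ = ε-closure({0}) = {0,1,2,3,4,5,6,8,10,12}
'c' @ 1: {1,3,5,6,7,8,9,10,13}  ✓accept
'b' @ 2: {1,3,5,6,7,8,9,10,11}  ✓accept
'a' @ 3: {1,3,5,6,7,8,9,10}  ✓accept
'c' @ 4: {1,3,5,6,7,8,9,10}  ✓accept
'a' @ 5: {1,3,5,6,7,8,9,10}  ✓accept
end set {1,3,5,6,7,8,9,10} — state 1 in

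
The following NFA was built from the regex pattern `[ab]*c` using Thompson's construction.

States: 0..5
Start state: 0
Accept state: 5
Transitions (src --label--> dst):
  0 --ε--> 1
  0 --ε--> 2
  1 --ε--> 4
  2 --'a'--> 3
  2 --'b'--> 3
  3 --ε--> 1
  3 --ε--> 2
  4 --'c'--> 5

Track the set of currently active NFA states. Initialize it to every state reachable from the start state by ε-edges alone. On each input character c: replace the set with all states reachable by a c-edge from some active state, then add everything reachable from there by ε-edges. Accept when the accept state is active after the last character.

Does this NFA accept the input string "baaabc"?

initial (ε-close {0}): {0,1,2,4}
'b' @ 1: {1,2,3,4}
'a' @ 2: {1,2,3,4}
'a' @ 3: {1,2,3,4}
'a' @ 4: {1,2,3,4}
'b' @ 5: {1,2,3,4}
'c' @ 6: {5}  [accepting]
end set {5} — state 5 in

Answer: ACCEPT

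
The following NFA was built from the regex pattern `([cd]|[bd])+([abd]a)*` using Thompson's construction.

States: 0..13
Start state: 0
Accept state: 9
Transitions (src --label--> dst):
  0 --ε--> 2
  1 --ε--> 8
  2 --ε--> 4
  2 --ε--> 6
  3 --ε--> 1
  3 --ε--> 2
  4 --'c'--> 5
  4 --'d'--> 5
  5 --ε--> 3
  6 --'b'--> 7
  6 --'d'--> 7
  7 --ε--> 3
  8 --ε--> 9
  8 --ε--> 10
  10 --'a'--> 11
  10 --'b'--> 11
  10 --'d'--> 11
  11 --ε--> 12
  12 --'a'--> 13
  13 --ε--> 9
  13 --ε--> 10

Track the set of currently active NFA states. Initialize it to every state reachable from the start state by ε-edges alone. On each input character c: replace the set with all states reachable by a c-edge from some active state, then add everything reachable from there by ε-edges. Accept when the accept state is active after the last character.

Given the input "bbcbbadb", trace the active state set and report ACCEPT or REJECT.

Answer: REJECT

Derivation:
initial (ε-close {0}): {0,2,4,6}
'b' @ 1: {1,2,3,4,6,7,8,9,10}  [accepting]
'b' @ 2: {1,2,3,4,6,7,8,9,10,11,12}  [accepting]
'c' @ 3: {1,2,3,4,5,6,8,9,10}  [accepting]
'b' @ 4: {1,2,3,4,6,7,8,9,10,11,12}  [accepting]
'b' @ 5: {1,2,3,4,6,7,8,9,10,11,12}  [accepting]
'a' @ 6: {9,10,11,12,13}  [accepting]
'd' @ 7: {11,12}
'b' @ 8: {}  — no active states
after full input: {}  (accept=9 not in)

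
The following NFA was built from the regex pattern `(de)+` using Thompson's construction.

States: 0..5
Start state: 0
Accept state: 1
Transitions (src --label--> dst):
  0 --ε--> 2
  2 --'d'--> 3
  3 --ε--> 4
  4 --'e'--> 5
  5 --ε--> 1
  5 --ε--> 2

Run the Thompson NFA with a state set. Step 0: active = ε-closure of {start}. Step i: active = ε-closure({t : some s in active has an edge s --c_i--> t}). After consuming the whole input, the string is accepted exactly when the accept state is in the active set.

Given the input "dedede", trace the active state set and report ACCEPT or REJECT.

Answer: ACCEPT

Steps:
start: ε-closure({0}) = {0,2}
'd' @ 1: {3,4}
'e' @ 2: {1,2,5}  ✓accept
'd' @ 3: {3,4}
'e' @ 4: {1,2,5}  ✓accept
'd' @ 5: {3,4}
'e' @ 6: {1,2,5}  ✓accept
final: {1,2,5}; accept 1 in set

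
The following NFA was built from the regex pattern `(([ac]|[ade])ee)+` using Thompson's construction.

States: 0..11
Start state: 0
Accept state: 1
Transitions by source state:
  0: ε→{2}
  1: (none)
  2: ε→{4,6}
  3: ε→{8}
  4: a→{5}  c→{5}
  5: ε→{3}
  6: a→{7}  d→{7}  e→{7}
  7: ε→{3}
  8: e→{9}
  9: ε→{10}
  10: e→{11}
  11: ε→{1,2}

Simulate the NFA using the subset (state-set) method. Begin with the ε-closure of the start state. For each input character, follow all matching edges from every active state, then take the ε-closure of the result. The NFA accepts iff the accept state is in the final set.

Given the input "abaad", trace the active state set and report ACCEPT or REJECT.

start: ε-closure({0}) = {0,2,4,6}
'a' @ 1: {3,5,7,8}
'b' @ 2: {}  — no active states
rest 'aad' ignored (set empty)
final: {}; accept 1 not in set

Answer: REJECT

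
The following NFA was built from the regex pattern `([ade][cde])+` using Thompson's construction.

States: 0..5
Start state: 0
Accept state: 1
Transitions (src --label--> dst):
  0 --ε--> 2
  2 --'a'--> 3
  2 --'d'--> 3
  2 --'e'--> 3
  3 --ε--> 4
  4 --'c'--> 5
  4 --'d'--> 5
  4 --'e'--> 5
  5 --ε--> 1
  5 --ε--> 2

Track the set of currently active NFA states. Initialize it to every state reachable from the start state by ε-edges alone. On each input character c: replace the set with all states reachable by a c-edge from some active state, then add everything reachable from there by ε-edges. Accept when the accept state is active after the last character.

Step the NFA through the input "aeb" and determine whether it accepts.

Answer: REJECT

Steps:
start: ε-closure({0}) = {0,2}
'a' @ 1: {3,4}
'e' @ 2: {1,2,5}  ✓accept
'b' @ 3: {}  — dead — no transitions
end set {} — state 1 not in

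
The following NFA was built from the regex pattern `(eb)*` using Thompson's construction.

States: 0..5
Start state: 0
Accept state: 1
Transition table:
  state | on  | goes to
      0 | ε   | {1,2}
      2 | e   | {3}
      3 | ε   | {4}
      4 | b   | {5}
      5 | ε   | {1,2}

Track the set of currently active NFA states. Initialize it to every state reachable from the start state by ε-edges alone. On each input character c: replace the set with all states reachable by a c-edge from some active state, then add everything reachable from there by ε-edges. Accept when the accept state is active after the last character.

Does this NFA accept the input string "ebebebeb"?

Answer: ACCEPT

Steps:
initial (ε-close {0}): {0,1,2}
'e' @ 1: {3,4}
'b' @ 2: {1,2,5}  [accepting]
'e' @ 3: {3,4}
'b' @ 4: {1,2,5}  [accepting]
'e' @ 5: {3,4}
'b' @ 6: {1,2,5}  [accepting]
'e' @ 7: {3,4}
'b' @ 8: {1,2,5}  [accepting]
after full input: {1,2,5}  (accept=1 in)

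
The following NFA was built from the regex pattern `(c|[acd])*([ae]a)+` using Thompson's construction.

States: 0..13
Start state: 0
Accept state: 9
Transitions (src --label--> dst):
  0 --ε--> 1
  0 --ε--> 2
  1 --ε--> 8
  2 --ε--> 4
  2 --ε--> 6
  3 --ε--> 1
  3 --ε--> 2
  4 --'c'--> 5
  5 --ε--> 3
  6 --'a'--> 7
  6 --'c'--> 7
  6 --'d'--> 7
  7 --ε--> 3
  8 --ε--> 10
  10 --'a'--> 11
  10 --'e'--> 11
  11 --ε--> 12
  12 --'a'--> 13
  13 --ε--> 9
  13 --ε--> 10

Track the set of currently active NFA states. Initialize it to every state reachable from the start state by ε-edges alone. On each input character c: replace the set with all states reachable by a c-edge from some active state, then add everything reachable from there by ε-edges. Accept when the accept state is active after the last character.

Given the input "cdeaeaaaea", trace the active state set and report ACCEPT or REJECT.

Answer: ACCEPT

Derivation:
initial (ε-close {0}): {0,1,2,4,6,8,10}
'c' @ 1: {1,2,3,4,5,6,7,8,10}
'd' @ 2: {1,2,3,4,6,7,8,10}
'e' @ 3: {11,12}
'a' @ 4: {9,10,13}  ✓accept
'e' @ 5: {11,12}
'a' @ 6: {9,10,13}  ✓accept
'a' @ 7: {11,12}
'a' @ 8: {9,10,13}  ✓accept
'e' @ 9: {11,12}
'a' @ 10: {9,10,13}  ✓accept
end set {9,10,13} — state 9 in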